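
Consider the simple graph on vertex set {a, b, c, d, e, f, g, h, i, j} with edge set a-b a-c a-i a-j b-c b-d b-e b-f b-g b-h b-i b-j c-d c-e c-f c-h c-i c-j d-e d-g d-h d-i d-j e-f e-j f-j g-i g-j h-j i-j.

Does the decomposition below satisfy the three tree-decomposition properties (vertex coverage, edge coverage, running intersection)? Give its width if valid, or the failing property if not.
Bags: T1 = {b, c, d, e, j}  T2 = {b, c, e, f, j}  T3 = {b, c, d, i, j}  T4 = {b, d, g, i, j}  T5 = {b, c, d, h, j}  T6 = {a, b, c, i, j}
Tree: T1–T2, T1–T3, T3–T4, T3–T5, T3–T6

Every vertex of G appears in some bag (union = {a, b, c, d, e, f, g, h, i, j}); every edge is covered by a bag; and for each vertex v the set of bags containing v is connected in the bag tree. The decomposition is therefore valid. The largest bag has 5 vertices, so the width is 4.

Yes; width 4.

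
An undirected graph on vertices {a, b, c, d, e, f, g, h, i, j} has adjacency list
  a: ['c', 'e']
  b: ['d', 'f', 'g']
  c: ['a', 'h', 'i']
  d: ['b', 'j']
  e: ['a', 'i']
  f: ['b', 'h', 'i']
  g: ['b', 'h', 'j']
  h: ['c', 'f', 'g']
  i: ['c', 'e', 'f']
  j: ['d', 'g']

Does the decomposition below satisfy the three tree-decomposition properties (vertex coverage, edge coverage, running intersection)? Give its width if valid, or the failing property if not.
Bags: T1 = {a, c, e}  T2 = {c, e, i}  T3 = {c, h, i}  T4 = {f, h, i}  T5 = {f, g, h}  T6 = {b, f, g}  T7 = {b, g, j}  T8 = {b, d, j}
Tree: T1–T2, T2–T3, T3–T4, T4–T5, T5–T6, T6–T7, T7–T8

Vertex coverage: the bags together contain {a, b, c, d, e, f, g, h, i, j}, the full vertex set. Edge coverage: each edge of G has both endpoints in at least one bag. Running intersection: for every vertex, the bags containing it form a connected subtree. All three properties hold, so this is a valid tree decomposition of width max|bag| − 1 = 2, and hence tw(G) ≤ 2.

Yes; width 2.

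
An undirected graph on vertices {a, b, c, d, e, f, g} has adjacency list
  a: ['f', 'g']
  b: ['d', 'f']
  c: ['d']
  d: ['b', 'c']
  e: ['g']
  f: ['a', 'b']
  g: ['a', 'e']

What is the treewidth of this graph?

A width-1 tree decomposition is:
Bags: B1 = {e, g}  B2 = {a, g}  B3 = {a, f}  B4 = {b, f}  B5 = {b, d}  B6 = {c, d}
Tree: B1–B2, B2–B3, B3–B4, B4–B5, B5–B6
Each bag holds 2 vertices, so the decomposition has width 1, which upper-bounds the treewidth. Any graph with an edge has treewidth ≥ 1, and G has the edge e–g. Therefore the treewidth is 1.

1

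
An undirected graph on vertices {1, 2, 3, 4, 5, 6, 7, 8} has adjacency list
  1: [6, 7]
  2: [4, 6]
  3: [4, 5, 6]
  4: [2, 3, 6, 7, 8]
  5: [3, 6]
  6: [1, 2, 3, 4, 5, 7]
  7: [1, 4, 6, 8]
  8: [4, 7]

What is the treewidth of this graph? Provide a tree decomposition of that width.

Treewidth 2.
One such decomposition:
Bags: B1 = {3, 4, 6}  B2 = {2, 4, 6}  B3 = {4, 6, 7}  B4 = {3, 5, 6}  B5 = {1, 6, 7}  B6 = {4, 7, 8}
Tree: B1–B2, B1–B3, B1–B4, B3–B5, B3–B6

The largest bag has 3 vertices, giving width 2; this decomposition certifies tw(G) ≤ 2. On the other hand G contains the 3-clique {4, 7, 8}. A clique must lie in a single bag of any decomposition, so no decomposition can have width below 2. The upper and lower bounds meet at 2, so that is the treewidth.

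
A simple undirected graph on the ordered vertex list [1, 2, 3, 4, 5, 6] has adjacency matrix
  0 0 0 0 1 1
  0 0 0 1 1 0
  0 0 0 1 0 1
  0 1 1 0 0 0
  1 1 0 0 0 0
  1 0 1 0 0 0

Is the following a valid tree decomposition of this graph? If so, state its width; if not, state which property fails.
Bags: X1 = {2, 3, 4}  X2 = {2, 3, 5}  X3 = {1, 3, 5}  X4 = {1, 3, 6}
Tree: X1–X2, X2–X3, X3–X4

Yes; width 2.

Checking the three conditions: (i) the bags cover all of {1, 2, 3, 4, 5, 6}; (ii) for each edge, some bag contains both endpoints; (iii) the bags containing any fixed vertex form a subtree. All hold, so the decomposition is valid with width 3 − 1 = 2.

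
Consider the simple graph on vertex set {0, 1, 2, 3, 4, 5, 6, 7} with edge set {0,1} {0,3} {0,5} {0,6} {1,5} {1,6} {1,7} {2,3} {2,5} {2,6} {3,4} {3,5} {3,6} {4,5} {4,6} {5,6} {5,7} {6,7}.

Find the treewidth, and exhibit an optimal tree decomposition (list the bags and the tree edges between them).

Every bag has size at most 4, so the width is 4 − 1 = 3 and tw(G) ≤ 3. For the lower bound, the 4 vertices {0, 1, 5, 6} are pairwise adjacent, and any tree decomposition puts a clique entirely inside one bag — forcing width ≥ 3. Therefore the treewidth is 3.

Treewidth 3.
One optimal decomposition is:
Bags: B1 = {0, 1, 5, 6}  B2 = {0, 3, 5, 6}  B3 = {2, 3, 5, 6}  B4 = {1, 5, 6, 7}  B5 = {3, 4, 5, 6}
Tree: B1–B2, B2–B3, B1–B4, B2–B5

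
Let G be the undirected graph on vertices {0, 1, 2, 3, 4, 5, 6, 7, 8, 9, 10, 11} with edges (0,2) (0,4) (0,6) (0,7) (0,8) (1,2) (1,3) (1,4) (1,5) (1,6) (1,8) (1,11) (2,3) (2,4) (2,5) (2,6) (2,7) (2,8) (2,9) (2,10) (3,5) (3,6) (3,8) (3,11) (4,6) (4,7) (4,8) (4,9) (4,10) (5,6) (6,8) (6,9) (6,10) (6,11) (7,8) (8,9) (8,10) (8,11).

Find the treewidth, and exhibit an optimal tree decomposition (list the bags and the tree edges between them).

Every bag has size at most 5, so the width is 5 − 1 = 4 and tw(G) ≤ 4. For the lower bound, the 5 vertices {1, 2, 3, 6, 8} are pairwise adjacent, and any tree decomposition puts a clique entirely inside one bag — forcing width ≥ 4. Hence tw(G) = 4 exactly.

Treewidth 4.
One such decomposition:
Bags: B1 = {2, 4, 6, 8, 10}  B2 = {2, 4, 6, 8, 9}  B3 = {0, 2, 4, 6, 8}  B4 = {1, 2, 4, 6, 8}  B5 = {1, 2, 3, 6, 8}  B6 = {1, 2, 3, 5, 6}  B7 = {0, 2, 4, 7, 8}  B8 = {1, 3, 6, 8, 11}
Tree: B1–B2, B1–B3, B1–B4, B4–B5, B5–B6, B3–B7, B5–B8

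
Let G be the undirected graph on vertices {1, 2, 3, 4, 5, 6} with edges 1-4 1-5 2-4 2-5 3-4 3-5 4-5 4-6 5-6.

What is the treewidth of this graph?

2

A width-2 tree decomposition is:
Bags: B1 = {4, 5, 6}  B2 = {2, 4, 5}  B3 = {3, 4, 5}  B4 = {1, 4, 5}
Tree: B1–B2, B1–B3, B1–B4
The largest bag has 3 vertices, giving width 2; this decomposition certifies tw(G) ≤ 2. Conversely, {1, 4, 5} is a clique of size 3, and the vertices of any clique must share a bag in every tree decomposition; so some bag has ≥ 3 vertices and tw(G) ≥ 2. The upper and lower bounds meet at 2, so that is the treewidth.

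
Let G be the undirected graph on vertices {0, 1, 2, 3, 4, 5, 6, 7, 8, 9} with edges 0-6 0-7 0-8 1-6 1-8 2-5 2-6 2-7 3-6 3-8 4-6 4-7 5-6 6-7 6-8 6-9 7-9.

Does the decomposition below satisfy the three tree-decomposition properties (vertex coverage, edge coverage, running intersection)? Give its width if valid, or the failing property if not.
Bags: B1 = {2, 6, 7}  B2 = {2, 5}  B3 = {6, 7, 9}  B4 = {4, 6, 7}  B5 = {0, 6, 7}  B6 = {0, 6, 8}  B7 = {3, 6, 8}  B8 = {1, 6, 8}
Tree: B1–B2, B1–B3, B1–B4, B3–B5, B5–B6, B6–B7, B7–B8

A tree decomposition must satisfy three properties: every vertex lies in some bag; for every edge, both endpoints lie together in some bag; and for every vertex, the bags containing it form a connected subtree. Here edge (6,5) lies in no bag, so the decomposition is invalid.

No — edge (6,5) lies in no bag.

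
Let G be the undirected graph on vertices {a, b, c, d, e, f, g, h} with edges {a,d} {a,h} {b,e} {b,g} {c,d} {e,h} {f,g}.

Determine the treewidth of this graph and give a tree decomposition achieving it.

Treewidth 1.
One such decomposition:
Bags: B1 = {f, g}  B2 = {b, g}  B3 = {b, e}  B4 = {e, h}  B5 = {a, h}  B6 = {a, d}  B7 = {c, d}
Tree: B1–B2, B2–B3, B3–B4, B4–B5, B5–B6, B6–B7

Each bag holds 2 vertices, so the decomposition has width 1, which upper-bounds the treewidth. Since G has at least one edge (e.g. f–g), it is not an edgeless graph, so tw(G) ≥ 1. The upper and lower bounds meet at 1, so that is the treewidth.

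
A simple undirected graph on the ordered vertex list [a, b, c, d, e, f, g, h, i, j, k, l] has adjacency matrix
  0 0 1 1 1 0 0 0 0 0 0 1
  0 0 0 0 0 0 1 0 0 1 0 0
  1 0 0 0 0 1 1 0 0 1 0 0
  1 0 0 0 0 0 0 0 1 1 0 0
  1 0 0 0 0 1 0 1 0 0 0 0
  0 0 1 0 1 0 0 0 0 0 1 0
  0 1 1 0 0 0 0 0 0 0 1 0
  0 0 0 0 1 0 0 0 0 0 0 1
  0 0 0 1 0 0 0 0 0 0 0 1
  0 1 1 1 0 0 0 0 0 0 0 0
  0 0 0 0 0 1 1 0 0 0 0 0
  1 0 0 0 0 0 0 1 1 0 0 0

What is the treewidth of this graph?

3

A width-3 tree decomposition is:
Bags: B1 = {b, g, j, k}  B2 = {c, g, j, k}  B3 = {c, f, j, k}  B4 = {c, d, f, j}  B5 = {a, c, d, f}  B6 = {a, d, e, f}  B7 = {a, d, e, i}  B8 = {a, e, i, l}  B9 = {e, h, i, l}
Tree: B1–B2, B2–B3, B3–B4, B4–B5, B5–B6, B6–B7, B7–B8, B8–B9
Every bag has size at most 4, so the width is 4 − 1 = 3 and tw(G) ≤ 3. For the lower bound: the 4 vertex sets {b,g,k}, {j}, {c}, {a,d,e,f} are disjoint, each induces a connected subgraph, and every pair is joined by at least one edge of G. Contracting each set to a single vertex therefore yields K_{4} as a minor, and since treewidth is minor-monotone, tw(G) ≥ tw(K_{4}) = 3. Hence tw(G) = 3 exactly.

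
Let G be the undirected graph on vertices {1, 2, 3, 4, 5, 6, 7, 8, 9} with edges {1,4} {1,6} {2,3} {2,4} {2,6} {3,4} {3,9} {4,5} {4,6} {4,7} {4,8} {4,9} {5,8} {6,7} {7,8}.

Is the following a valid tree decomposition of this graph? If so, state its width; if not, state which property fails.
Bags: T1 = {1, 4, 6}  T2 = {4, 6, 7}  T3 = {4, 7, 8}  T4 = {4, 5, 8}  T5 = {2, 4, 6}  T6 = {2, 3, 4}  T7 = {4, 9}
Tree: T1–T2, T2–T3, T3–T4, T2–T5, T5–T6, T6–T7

A tree decomposition must satisfy three properties: every vertex lies in some bag; for every edge, both endpoints lie together in some bag; and for every vertex, the bags containing it form a connected subtree. Here edge (3,9) lies in no bag, so the decomposition is invalid.

No — edge (3,9) lies in no bag.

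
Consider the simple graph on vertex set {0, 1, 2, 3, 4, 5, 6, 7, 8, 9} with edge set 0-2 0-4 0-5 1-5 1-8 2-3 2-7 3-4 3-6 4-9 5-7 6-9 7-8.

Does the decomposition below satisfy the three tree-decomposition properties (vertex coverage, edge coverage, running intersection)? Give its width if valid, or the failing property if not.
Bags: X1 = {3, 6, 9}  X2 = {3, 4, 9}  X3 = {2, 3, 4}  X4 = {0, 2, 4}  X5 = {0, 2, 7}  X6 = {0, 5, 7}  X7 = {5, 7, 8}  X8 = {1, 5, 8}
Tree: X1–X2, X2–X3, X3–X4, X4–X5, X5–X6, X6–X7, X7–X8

Yes; width 2.

Checking the three conditions: (i) the bags cover all of {0, 1, 2, 3, 4, 5, 6, 7, 8, 9}; (ii) for each edge, some bag contains both endpoints; (iii) the bags containing any fixed vertex form a subtree. All hold, so the decomposition is valid with width 3 − 1 = 2.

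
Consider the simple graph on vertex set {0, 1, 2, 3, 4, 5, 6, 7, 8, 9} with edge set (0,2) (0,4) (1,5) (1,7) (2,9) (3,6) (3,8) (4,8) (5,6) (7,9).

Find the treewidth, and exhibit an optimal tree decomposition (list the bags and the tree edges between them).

The largest bag has 3 vertices, giving width 2; this decomposition certifies tw(G) ≤ 2. The edges 4–0–2–9–7–1–5–6–3–8–4 form a cycle, so G is not a tree and its treewidth is at least 2. The upper and lower bounds meet at 2, so that is the treewidth.

Treewidth 2.
One optimal decomposition is:
Bags: B1 = {0, 2, 4}  B2 = {2, 4, 9}  B3 = {4, 7, 9}  B4 = {1, 4, 7}  B5 = {1, 4, 5}  B6 = {4, 5, 6}  B7 = {3, 4, 6}  B8 = {3, 4, 8}
Tree: B1–B2, B2–B3, B3–B4, B4–B5, B5–B6, B6–B7, B7–B8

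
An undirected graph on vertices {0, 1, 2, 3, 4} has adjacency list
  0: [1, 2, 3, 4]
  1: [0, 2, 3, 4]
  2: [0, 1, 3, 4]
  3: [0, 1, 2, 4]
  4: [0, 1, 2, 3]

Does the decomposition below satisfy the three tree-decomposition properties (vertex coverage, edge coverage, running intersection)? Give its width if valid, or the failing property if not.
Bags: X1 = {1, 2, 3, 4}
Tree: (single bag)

A tree decomposition must satisfy three properties: every vertex lies in some bag; for every edge, both endpoints lie together in some bag; and for every vertex, the bags containing it form a connected subtree. Here vertex 0 appears in no bag, so the decomposition is invalid.

No — vertex 0 appears in no bag.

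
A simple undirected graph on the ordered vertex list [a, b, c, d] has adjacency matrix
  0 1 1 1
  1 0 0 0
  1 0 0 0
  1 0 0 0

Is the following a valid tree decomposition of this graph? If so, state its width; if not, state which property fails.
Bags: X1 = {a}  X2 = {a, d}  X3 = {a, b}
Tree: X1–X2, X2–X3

A tree decomposition must satisfy three properties: every vertex lies in some bag; for every edge, both endpoints lie together in some bag; and for every vertex, the bags containing it form a connected subtree. Here vertex c appears in no bag, so the decomposition is invalid.

No — vertex c appears in no bag.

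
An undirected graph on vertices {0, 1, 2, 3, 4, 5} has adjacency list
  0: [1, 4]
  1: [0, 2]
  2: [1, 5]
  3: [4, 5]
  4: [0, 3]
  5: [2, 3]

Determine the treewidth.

A width-2 tree decomposition is:
Bags: B1 = {1, 2, 5}  B2 = {0, 1, 5}  B3 = {0, 4, 5}  B4 = {3, 4, 5}
Tree: B1–B2, B2–B3, B3–B4
Each bag holds 3 vertices, so the decomposition has width 2, which upper-bounds the treewidth. Since 5–2–1–0–4–3–5 is a cycle in G, G is not acyclic. Forests are exactly the graphs of treewidth ≤ 1, so tw(G) ≥ 2. Hence tw(G) = 2 exactly.

2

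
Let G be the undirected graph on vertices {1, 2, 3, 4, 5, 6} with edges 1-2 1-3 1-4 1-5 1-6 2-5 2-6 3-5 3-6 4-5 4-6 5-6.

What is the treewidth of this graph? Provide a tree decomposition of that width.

Treewidth 3.
One optimal decomposition is:
Bags: B1 = {1, 2, 5, 6}  B2 = {1, 3, 5, 6}  B3 = {1, 4, 5, 6}
Tree: B1–B2, B2–B3

Each bag holds 4 vertices, so the decomposition has width 3, which upper-bounds the treewidth. On the other hand G contains the 4-clique {1, 2, 5, 6}. A clique must lie in a single bag of any decomposition, so no decomposition can have width below 3. The upper and lower bounds meet at 3, so that is the treewidth.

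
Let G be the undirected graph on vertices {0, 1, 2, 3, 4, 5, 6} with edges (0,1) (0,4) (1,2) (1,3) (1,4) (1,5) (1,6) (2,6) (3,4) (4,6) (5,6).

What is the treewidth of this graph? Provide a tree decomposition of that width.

Treewidth 2.
One such decomposition:
Bags: B1 = {1, 3, 4}  B2 = {0, 1, 4}  B3 = {1, 4, 6}  B4 = {1, 5, 6}  B5 = {1, 2, 6}
Tree: B1–B2, B2–B3, B3–B4, B3–B5

Every bag has size at most 3, so the width is 3 − 1 = 2 and tw(G) ≤ 2. For the lower bound, the 3 vertices {1, 2, 6} are pairwise adjacent, and any tree decomposition puts a clique entirely inside one bag — forcing width ≥ 2. Hence tw(G) = 2 exactly.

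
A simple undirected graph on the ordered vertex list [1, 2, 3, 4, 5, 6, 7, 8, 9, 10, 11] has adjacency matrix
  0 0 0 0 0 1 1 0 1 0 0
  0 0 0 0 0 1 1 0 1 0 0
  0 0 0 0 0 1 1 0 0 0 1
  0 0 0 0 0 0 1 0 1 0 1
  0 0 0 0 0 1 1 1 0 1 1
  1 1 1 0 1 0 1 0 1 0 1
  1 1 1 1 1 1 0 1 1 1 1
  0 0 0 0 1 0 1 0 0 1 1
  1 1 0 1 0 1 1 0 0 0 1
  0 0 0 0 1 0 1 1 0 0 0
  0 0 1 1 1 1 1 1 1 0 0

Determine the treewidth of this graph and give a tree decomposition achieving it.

Treewidth 3.
One such decomposition:
Bags: B1 = {4, 7, 9, 11}  B2 = {6, 7, 9, 11}  B3 = {5, 6, 7, 11}  B4 = {2, 6, 7, 9}  B5 = {1, 6, 7, 9}  B6 = {5, 7, 8, 11}  B7 = {3, 6, 7, 11}  B8 = {5, 7, 8, 10}
Tree: B1–B2, B2–B3, B2–B4, B4–B5, B3–B6, B3–B7, B6–B8

Each bag holds 4 vertices, so the decomposition has width 3, which upper-bounds the treewidth. Conversely, {5, 7, 8, 10} is a clique of size 4, and the vertices of any clique must share a bag in every tree decomposition; so some bag has ≥ 4 vertices and tw(G) ≥ 3. Therefore the treewidth is 3.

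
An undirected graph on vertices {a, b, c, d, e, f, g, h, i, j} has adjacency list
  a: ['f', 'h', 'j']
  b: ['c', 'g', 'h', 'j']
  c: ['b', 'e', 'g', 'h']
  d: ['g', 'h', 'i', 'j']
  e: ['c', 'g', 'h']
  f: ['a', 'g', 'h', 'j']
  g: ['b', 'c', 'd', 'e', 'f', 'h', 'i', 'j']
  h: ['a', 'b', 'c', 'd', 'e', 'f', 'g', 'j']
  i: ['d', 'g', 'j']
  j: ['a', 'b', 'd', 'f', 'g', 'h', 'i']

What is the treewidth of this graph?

A width-3 tree decomposition is:
Bags: B1 = {f, g, h, j}  B2 = {a, f, h, j}  B3 = {b, g, h, j}  B4 = {d, g, h, j}  B5 = {b, c, g, h}  B6 = {d, g, i, j}  B7 = {c, e, g, h}
Tree: B1–B2, B1–B3, B1–B4, B3–B5, B4–B6, B5–B7
Every bag has size at most 4, so the width is 4 − 1 = 3 and tw(G) ≤ 3. Conversely, {d, g, h, j} is a clique of size 4, and the vertices of any clique must share a bag in every tree decomposition; so some bag has ≥ 4 vertices and tw(G) ≥ 3. Therefore the treewidth is 3.

3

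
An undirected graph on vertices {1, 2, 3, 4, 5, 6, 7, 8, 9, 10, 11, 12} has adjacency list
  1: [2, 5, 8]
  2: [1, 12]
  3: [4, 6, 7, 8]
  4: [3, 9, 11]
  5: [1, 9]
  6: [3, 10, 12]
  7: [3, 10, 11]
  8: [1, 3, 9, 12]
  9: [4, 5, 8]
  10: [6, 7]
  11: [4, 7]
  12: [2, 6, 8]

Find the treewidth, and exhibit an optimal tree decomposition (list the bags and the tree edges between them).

Treewidth 3.
One such decomposition:
Bags: B1 = {1, 2, 5, 12}  B2 = {1, 5, 8, 12}  B3 = {5, 8, 9, 12}  B4 = {6, 8, 9, 12}  B5 = {3, 6, 8, 9}  B6 = {3, 4, 6, 9}  B7 = {3, 4, 6, 10}  B8 = {3, 4, 7, 10}  B9 = {4, 7, 10, 11}
Tree: B1–B2, B2–B3, B3–B4, B4–B5, B5–B6, B6–B7, B7–B8, B8–B9

Each bag holds 4 vertices, so the decomposition has width 3, which upper-bounds the treewidth. For the lower bound: the 4 vertex sets {1,2,5}, {12}, {8}, {3,4,6,9} are disjoint, each induces a connected subgraph, and every pair is joined by at least one edge of G. Contracting each set to a single vertex therefore yields K_{4} as a minor, and since treewidth is minor-monotone, tw(G) ≥ tw(K_{4}) = 3. The upper and lower bounds meet at 3, so that is the treewidth.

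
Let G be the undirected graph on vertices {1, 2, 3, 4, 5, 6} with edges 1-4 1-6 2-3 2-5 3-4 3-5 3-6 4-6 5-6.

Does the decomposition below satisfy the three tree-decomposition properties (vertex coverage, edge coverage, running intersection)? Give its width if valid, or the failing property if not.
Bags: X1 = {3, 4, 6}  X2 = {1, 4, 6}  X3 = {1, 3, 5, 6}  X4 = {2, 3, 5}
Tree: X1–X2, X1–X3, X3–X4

No — bags containing vertex 1 are not connected in the tree.

A tree decomposition must satisfy three properties: every vertex lies in some bag; for every edge, both endpoints lie together in some bag; and for every vertex, the bags containing it form a connected subtree. Here bags containing vertex 1 are not connected in the tree, so the decomposition is invalid.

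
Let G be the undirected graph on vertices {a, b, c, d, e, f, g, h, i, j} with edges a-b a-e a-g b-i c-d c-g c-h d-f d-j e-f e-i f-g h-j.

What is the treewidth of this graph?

A width-2 tree decomposition is:
Bags: B1 = {a, b, i}  B2 = {a, e, i}  B3 = {a, e, g}  B4 = {e, f, g}  B5 = {c, f, g}  B6 = {c, d, f}  B7 = {c, d, h}  B8 = {d, h, j}
Tree: B1–B2, B2–B3, B3–B4, B4–B5, B5–B6, B6–B7, B7–B8
The largest bag has 3 vertices, giving width 2; this decomposition certifies tw(G) ≤ 2. For the lower bound, G contains the cycle b–i–e–a–b, so G is not a forest; only forests have treewidth ≤ 1, hence tw(G) ≥ 2. The upper and lower bounds meet at 2, so that is the treewidth.

2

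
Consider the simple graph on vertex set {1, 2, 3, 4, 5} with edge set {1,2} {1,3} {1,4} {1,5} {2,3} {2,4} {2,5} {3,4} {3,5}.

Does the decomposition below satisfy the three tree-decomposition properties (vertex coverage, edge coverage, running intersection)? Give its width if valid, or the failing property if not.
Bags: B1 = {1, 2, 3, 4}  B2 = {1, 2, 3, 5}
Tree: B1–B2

Every vertex of G appears in some bag (union = {1, 2, 3, 4, 5}); every edge is covered by a bag; and for each vertex v the set of bags containing v is connected in the bag tree. The decomposition is therefore valid. The largest bag has 4 vertices, so the width is 3.

Yes; width 3.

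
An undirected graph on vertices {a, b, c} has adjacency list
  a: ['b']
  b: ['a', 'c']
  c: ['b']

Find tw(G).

A width-1 tree decomposition is:
Bags: B1 = {b, c}  B2 = {a, b}
Tree: B1–B2
Every bag has size at most 2, so the width is 2 − 1 = 1 and tw(G) ≤ 1. Any graph with an edge has treewidth ≥ 1, and G has the edge b–c. Combining the bounds, tw(G) = 1.

1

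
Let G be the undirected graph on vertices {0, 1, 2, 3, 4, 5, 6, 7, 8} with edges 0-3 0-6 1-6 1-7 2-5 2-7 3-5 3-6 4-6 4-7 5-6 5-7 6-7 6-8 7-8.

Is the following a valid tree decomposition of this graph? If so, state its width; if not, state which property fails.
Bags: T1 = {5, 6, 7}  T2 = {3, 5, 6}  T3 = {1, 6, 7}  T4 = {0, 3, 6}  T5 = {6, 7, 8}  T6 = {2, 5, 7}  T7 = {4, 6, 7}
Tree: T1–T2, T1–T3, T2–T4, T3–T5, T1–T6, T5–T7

Vertex coverage: the bags together contain {0, 1, 2, 3, 4, 5, 6, 7, 8}, the full vertex set. Edge coverage: each edge of G has both endpoints in at least one bag. Running intersection: for every vertex, the bags containing it form a connected subtree. All three properties hold, so this is a valid tree decomposition of width max|bag| − 1 = 2, and hence tw(G) ≤ 2.

Yes; width 2.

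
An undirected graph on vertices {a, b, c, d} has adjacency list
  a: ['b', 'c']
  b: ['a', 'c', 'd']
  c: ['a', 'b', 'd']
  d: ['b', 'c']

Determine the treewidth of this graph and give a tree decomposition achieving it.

Treewidth 2.
Bags: B1 = {b, c, d}  B2 = {a, b, c}
Tree: B1–B2

Every bag has size at most 3, so the width is 3 − 1 = 2 and tw(G) ≤ 2. For the lower bound, the 3 vertices {b, c, d} are pairwise adjacent, and any tree decomposition puts a clique entirely inside one bag — forcing width ≥ 2. Hence tw(G) = 2 exactly.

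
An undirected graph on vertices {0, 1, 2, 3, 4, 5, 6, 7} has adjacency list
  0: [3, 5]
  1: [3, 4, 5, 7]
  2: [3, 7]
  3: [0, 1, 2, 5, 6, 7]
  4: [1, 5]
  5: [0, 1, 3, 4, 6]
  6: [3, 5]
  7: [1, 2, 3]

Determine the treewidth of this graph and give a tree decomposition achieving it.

Treewidth 2.
Bags: B1 = {1, 3, 5}  B2 = {1, 4, 5}  B3 = {3, 5, 6}  B4 = {0, 3, 5}  B5 = {1, 3, 7}  B6 = {2, 3, 7}
Tree: B1–B2, B1–B3, B3–B4, B1–B5, B5–B6

Every bag has size at most 3, so the width is 3 − 1 = 2 and tw(G) ≤ 2. On the other hand G contains the 3-clique {2, 3, 7}. A clique must lie in a single bag of any decomposition, so no decomposition can have width below 2. Therefore the treewidth is 2.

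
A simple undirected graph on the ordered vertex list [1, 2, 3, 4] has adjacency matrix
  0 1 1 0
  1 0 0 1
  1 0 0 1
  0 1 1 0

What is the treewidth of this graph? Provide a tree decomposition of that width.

Treewidth 2.
One such decomposition:
Bags: B1 = {2, 3, 4}  B2 = {1, 2, 3}
Tree: B1–B2

Each bag holds 3 vertices, so the decomposition has width 2, which upper-bounds the treewidth. For the lower bound, G contains the cycle 2–4–3–1–2, so G is not a forest; only forests have treewidth ≤ 1, hence tw(G) ≥ 2. Therefore the treewidth is 2.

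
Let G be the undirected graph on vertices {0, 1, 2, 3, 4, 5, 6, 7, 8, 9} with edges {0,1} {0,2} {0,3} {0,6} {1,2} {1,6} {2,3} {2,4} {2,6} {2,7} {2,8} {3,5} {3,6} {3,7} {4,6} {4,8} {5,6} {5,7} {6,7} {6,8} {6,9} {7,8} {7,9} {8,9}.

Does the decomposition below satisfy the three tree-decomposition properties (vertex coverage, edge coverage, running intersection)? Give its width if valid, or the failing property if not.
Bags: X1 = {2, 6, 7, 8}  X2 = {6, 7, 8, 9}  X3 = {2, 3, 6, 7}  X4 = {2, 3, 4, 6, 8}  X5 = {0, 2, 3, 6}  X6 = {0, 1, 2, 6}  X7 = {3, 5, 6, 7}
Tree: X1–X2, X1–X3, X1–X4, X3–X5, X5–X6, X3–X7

A tree decomposition must satisfy three properties: every vertex lies in some bag; for every edge, both endpoints lie together in some bag; and for every vertex, the bags containing it form a connected subtree. Here bags containing vertex 3 are not connected in the tree, so the decomposition is invalid.

No — bags containing vertex 3 are not connected in the tree.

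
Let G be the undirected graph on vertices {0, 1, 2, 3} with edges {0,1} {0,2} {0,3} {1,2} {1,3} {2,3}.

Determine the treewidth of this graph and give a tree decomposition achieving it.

Treewidth 3.
One optimal decomposition is:
Bags: B1 = {0, 1, 2, 3}
Tree: (single bag)

With just one bag of size 4, the width is 4 − 1 = 3, so tw(G) ≤ 3. On the other hand G contains the 4-clique {0, 1, 2, 3}. A clique must lie in a single bag of any decomposition, so no decomposition can have width below 3. Hence tw(G) = 3 exactly.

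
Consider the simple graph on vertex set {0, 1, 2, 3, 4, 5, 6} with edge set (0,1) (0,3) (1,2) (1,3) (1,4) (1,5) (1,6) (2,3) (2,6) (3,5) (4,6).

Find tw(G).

A width-2 tree decomposition is:
Bags: B1 = {1, 2, 3}  B2 = {1, 2, 6}  B3 = {0, 1, 3}  B4 = {1, 3, 5}  B5 = {1, 4, 6}
Tree: B1–B2, B1–B3, B1–B4, B2–B5
The largest bag has 3 vertices, giving width 2; this decomposition certifies tw(G) ≤ 2. Conversely, {0, 1, 3} is a clique of size 3, and the vertices of any clique must share a bag in every tree decomposition; so some bag has ≥ 3 vertices and tw(G) ≥ 2. Hence tw(G) = 2 exactly.

2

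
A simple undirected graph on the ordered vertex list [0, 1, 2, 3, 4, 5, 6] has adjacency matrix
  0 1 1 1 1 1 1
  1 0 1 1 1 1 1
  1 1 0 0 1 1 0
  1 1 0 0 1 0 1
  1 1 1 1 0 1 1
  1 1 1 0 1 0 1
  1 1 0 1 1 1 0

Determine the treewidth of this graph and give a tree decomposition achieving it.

Treewidth 4.
One such decomposition:
Bags: B1 = {0, 1, 4, 5, 6}  B2 = {0, 1, 3, 4, 6}  B3 = {0, 1, 2, 4, 5}
Tree: B1–B2, B1–B3

The largest bag has 5 vertices, giving width 4; this decomposition certifies tw(G) ≤ 4. Conversely, {0, 1, 3, 4, 6} is a clique of size 5, and the vertices of any clique must share a bag in every tree decomposition; so some bag has ≥ 5 vertices and tw(G) ≥ 4. The upper and lower bounds meet at 4, so that is the treewidth.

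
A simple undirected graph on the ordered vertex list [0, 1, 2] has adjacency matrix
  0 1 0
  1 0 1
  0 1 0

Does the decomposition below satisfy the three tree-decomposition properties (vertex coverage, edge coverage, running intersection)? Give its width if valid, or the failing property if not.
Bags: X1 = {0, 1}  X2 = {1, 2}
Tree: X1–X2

Vertex coverage: the bags together contain {0, 1, 2}, the full vertex set. Edge coverage: each edge of G has both endpoints in at least one bag. Running intersection: for every vertex, the bags containing it form a connected subtree. All three properties hold, so this is a valid tree decomposition of width max|bag| − 1 = 1, and hence tw(G) ≤ 1.

Yes; width 1.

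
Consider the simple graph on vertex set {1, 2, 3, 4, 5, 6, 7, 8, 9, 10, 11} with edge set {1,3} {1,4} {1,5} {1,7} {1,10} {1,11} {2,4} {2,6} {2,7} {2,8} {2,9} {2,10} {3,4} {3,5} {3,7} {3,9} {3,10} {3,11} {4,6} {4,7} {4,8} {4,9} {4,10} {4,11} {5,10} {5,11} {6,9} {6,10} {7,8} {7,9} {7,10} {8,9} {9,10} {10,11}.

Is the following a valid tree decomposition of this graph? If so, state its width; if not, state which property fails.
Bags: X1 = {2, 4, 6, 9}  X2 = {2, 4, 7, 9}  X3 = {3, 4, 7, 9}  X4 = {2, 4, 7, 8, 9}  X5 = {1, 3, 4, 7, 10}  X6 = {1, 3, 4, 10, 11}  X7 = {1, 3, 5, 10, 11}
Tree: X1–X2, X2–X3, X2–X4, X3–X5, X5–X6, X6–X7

A tree decomposition must satisfy three properties: every vertex lies in some bag; for every edge, both endpoints lie together in some bag; and for every vertex, the bags containing it form a connected subtree. Here edge (2,10) lies in no bag, so the decomposition is invalid.

No — edge (2,10) lies in no bag.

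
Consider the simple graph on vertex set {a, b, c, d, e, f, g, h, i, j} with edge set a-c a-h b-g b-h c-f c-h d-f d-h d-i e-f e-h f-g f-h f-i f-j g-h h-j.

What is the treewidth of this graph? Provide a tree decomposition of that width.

Treewidth 2.
One optimal decomposition is:
Bags: B1 = {c, f, h}  B2 = {e, f, h}  B3 = {f, g, h}  B4 = {d, f, h}  B5 = {a, c, h}  B6 = {b, g, h}  B7 = {f, h, j}  B8 = {d, f, i}
Tree: B1–B2, B1–B3, B3–B4, B1–B5, B3–B6, B2–B7, B4–B8

The largest bag has 3 vertices, giving width 2; this decomposition certifies tw(G) ≤ 2. For the lower bound, the 3 vertices {a, c, h} are pairwise adjacent, and any tree decomposition puts a clique entirely inside one bag — forcing width ≥ 2. Combining the bounds, tw(G) = 2.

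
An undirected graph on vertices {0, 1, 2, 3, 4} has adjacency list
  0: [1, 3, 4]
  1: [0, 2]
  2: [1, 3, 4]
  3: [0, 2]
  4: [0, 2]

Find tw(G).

2

A width-2 tree decomposition is:
Bags: B1 = {0, 2, 4}  B2 = {0, 1, 2}  B3 = {0, 2, 3}
Tree: B1–B2, B2–B3
Every bag has size at most 3, so the width is 3 − 1 = 2 and tw(G) ≤ 2. For the lower bound, G contains the cycle 4–0–1–2–4, so G is not a forest; only forests have treewidth ≤ 1, hence tw(G) ≥ 2. Combining the bounds, tw(G) = 2.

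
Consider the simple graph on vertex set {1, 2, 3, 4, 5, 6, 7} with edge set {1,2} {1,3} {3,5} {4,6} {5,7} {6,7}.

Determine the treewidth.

1

A width-1 tree decomposition is:
Bags: B1 = {1, 2}  B2 = {1, 3}  B3 = {3, 5}  B4 = {5, 7}  B5 = {6, 7}  B6 = {4, 6}
Tree: B1–B2, B2–B3, B3–B4, B4–B5, B5–B6
Each bag holds 2 vertices, so the decomposition has width 1, which upper-bounds the treewidth. Any graph with an edge has treewidth ≥ 1, and G has the edge 2–1. Combining the bounds, tw(G) = 1.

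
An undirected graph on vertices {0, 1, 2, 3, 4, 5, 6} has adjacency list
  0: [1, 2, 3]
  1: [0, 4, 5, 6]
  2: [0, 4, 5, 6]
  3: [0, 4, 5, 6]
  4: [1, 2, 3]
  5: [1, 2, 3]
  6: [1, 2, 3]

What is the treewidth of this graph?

A width-3 tree decomposition is:
Bags: B1 = {1, 2, 3, 4}  B2 = {0, 1, 2, 3}  B3 = {1, 2, 3, 5}  B4 = {1, 2, 3, 6}
Tree: B1–B2, B2–B3, B3–B4
The largest bag has 4 vertices, giving width 3; this decomposition certifies tw(G) ≤ 3. For the lower bound: the 4 vertex sets {3,4}, {0,2}, {1}, {5} are disjoint, each induces a connected subgraph, and every pair is joined by at least one edge of G. Contracting each set to a single vertex therefore yields K_{4} as a minor, and since treewidth is minor-monotone, tw(G) ≥ tw(K_{4}) = 3. Hence tw(G) = 3 exactly.

3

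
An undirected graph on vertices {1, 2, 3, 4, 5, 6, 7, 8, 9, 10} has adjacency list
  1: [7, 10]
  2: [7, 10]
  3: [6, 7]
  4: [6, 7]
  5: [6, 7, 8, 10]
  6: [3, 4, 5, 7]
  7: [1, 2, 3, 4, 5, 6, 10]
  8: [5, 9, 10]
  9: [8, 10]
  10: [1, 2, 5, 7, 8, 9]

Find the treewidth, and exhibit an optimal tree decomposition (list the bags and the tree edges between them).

Every bag has size at most 3, so the width is 3 − 1 = 2 and tw(G) ≤ 2. For the lower bound, the 3 vertices {8, 9, 10} are pairwise adjacent, and any tree decomposition puts a clique entirely inside one bag — forcing width ≥ 2. Combining the bounds, tw(G) = 2.

Treewidth 2.
One such decomposition:
Bags: B1 = {2, 7, 10}  B2 = {5, 7, 10}  B3 = {5, 8, 10}  B4 = {5, 6, 7}  B5 = {8, 9, 10}  B6 = {4, 6, 7}  B7 = {1, 7, 10}  B8 = {3, 6, 7}
Tree: B1–B2, B2–B3, B2–B4, B3–B5, B4–B6, B2–B7, B4–B8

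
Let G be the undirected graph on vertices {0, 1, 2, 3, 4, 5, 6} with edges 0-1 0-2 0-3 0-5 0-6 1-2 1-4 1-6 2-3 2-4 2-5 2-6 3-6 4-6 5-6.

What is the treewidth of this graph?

3

A width-3 tree decomposition is:
Bags: B1 = {0, 2, 5, 6}  B2 = {0, 2, 3, 6}  B3 = {0, 1, 2, 6}  B4 = {1, 2, 4, 6}
Tree: B1–B2, B2–B3, B3–B4
Each bag holds 4 vertices, so the decomposition has width 3, which upper-bounds the treewidth. For the lower bound, the 4 vertices {0, 1, 2, 6} are pairwise adjacent, and any tree decomposition puts a clique entirely inside one bag — forcing width ≥ 3. Hence tw(G) = 3 exactly.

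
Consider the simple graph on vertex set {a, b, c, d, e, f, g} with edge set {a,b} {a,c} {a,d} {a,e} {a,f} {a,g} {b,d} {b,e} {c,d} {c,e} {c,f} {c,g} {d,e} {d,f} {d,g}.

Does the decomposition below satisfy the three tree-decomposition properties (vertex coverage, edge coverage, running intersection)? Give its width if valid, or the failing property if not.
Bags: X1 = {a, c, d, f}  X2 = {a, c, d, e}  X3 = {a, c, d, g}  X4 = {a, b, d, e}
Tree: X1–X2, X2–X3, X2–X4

Checking the three conditions: (i) the bags cover all of {a, b, c, d, e, f, g}; (ii) for each edge, some bag contains both endpoints; (iii) the bags containing any fixed vertex form a subtree. All hold, so the decomposition is valid with width 4 − 1 = 3.

Yes; width 3.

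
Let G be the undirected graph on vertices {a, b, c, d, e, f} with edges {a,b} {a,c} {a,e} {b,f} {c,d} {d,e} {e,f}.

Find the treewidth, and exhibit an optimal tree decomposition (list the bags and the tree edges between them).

Treewidth 2.
One optimal decomposition is:
Bags: B1 = {b, e, f}  B2 = {a, b, e}  B3 = {a, d, e}  B4 = {a, c, d}
Tree: B1–B2, B2–B3, B3–B4

The largest bag has 3 vertices, giving width 2; this decomposition certifies tw(G) ≤ 2. For the lower bound, G contains the cycle f–b–a–e–f, so G is not a forest; only forests have treewidth ≤ 1, hence tw(G) ≥ 2. Combining the bounds, tw(G) = 2.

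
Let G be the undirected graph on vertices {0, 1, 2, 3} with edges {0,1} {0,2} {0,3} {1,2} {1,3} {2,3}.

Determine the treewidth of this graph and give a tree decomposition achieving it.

A single bag containing all 4 vertices is trivially a valid decomposition of width 3. For the lower bound, the 4 vertices {0, 1, 2, 3} are pairwise adjacent, and any tree decomposition puts a clique entirely inside one bag — forcing width ≥ 3. Combining the bounds, tw(G) = 3.

Treewidth 3.
Bags: B1 = {0, 1, 2, 3}
Tree: (single bag)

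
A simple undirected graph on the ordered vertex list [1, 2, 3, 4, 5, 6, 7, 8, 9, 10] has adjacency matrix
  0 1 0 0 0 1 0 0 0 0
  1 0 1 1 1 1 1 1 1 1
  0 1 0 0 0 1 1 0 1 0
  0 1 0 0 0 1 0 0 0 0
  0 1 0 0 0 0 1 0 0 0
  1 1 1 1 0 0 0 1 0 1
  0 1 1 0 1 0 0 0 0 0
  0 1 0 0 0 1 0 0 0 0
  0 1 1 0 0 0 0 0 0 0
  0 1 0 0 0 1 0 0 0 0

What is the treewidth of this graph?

A width-2 tree decomposition is:
Bags: B1 = {1, 2, 6}  B2 = {2, 3, 6}  B3 = {2, 3, 9}  B4 = {2, 3, 7}  B5 = {2, 4, 6}  B6 = {2, 5, 7}  B7 = {2, 6, 10}  B8 = {2, 6, 8}
Tree: B1–B2, B2–B3, B2–B4, B1–B5, B4–B6, B1–B7, B5–B8
Every bag has size at most 3, so the width is 3 − 1 = 2 and tw(G) ≤ 2. Conversely, {2, 3, 9} is a clique of size 3, and the vertices of any clique must share a bag in every tree decomposition; so some bag has ≥ 3 vertices and tw(G) ≥ 2. Combining the bounds, tw(G) = 2.

2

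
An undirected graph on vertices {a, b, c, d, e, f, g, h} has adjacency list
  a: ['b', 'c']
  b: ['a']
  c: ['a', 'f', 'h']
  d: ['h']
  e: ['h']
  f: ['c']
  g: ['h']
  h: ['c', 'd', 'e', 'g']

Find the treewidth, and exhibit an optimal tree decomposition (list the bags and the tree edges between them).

Treewidth 1.
Bags: B1 = {d, h}  B2 = {c, h}  B3 = {e, h}  B4 = {c, f}  B5 = {g, h}  B6 = {a, c}  B7 = {a, b}
Tree: B1–B2, B2–B3, B2–B4, B2–B5, B2–B6, B6–B7

The largest bag has 2 vertices, giving width 1; this decomposition certifies tw(G) ≤ 1. G has an edge, so its treewidth is at least 1. Hence tw(G) = 1 exactly.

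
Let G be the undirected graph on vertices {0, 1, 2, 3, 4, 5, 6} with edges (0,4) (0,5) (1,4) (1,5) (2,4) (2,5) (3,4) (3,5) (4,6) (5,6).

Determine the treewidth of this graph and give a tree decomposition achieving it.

Every bag has size at most 3, so the width is 3 − 1 = 2 and tw(G) ≤ 2. Since 4–2–5–6–4 is a cycle in G, G is not acyclic. Forests are exactly the graphs of treewidth ≤ 1, so tw(G) ≥ 2. Therefore the treewidth is 2.

Treewidth 2.
Bags: B1 = {2, 4, 5}  B2 = {4, 5, 6}  B3 = {0, 4, 5}  B4 = {3, 4, 5}  B5 = {1, 4, 5}
Tree: B1–B2, B2–B3, B3–B4, B4–B5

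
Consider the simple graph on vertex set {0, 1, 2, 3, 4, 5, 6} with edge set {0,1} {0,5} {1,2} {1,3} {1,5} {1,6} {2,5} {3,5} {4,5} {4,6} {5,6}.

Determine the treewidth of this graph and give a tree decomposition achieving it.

Each bag holds 3 vertices, so the decomposition has width 2, which upper-bounds the treewidth. Conversely, {0, 1, 5} is a clique of size 3, and the vertices of any clique must share a bag in every tree decomposition; so some bag has ≥ 3 vertices and tw(G) ≥ 2. Combining the bounds, tw(G) = 2.

Treewidth 2.
One optimal decomposition is:
Bags: B1 = {1, 5, 6}  B2 = {1, 3, 5}  B3 = {4, 5, 6}  B4 = {0, 1, 5}  B5 = {1, 2, 5}
Tree: B1–B2, B1–B3, B1–B4, B4–B5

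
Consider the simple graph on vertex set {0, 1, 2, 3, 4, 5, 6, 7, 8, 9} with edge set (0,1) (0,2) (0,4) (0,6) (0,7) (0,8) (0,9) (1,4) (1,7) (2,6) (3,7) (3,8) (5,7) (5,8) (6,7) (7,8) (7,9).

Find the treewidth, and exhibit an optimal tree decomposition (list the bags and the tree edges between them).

Treewidth 2.
Bags: B1 = {0, 1, 7}  B2 = {0, 7, 8}  B3 = {0, 1, 4}  B4 = {5, 7, 8}  B5 = {3, 7, 8}  B6 = {0, 6, 7}  B7 = {0, 7, 9}  B8 = {0, 2, 6}
Tree: B1–B2, B1–B3, B2–B4, B4–B5, B1–B6, B6–B7, B6–B8

Every bag has size at most 3, so the width is 3 − 1 = 2 and tw(G) ≤ 2. For the lower bound, the 3 vertices {0, 2, 6} are pairwise adjacent, and any tree decomposition puts a clique entirely inside one bag — forcing width ≥ 2. Combining the bounds, tw(G) = 2.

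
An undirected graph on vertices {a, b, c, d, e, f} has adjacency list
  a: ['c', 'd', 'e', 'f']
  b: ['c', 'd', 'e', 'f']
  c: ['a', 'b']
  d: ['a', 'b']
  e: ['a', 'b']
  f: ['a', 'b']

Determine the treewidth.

A width-2 tree decomposition is:
Bags: B1 = {a, b, d}  B2 = {a, b, e}  B3 = {a, b, c}  B4 = {a, b, f}
Tree: B1–B2, B2–B3, B3–B4
The largest bag has 3 vertices, giving width 2; this decomposition certifies tw(G) ≤ 2. The edges b–d–a–e–b form a cycle, so G is not a tree and its treewidth is at least 2. Combining the bounds, tw(G) = 2.

2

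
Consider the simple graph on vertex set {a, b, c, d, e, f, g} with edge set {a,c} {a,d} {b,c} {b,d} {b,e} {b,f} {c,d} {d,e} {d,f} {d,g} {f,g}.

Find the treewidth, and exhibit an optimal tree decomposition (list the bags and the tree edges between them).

Each bag holds 3 vertices, so the decomposition has width 2, which upper-bounds the treewidth. Conversely, {d, f, g} is a clique of size 3, and the vertices of any clique must share a bag in every tree decomposition; so some bag has ≥ 3 vertices and tw(G) ≥ 2. Hence tw(G) = 2 exactly.

Treewidth 2.
One such decomposition:
Bags: B1 = {a, c, d}  B2 = {b, c, d}  B3 = {b, d, f}  B4 = {d, f, g}  B5 = {b, d, e}
Tree: B1–B2, B2–B3, B3–B4, B2–B5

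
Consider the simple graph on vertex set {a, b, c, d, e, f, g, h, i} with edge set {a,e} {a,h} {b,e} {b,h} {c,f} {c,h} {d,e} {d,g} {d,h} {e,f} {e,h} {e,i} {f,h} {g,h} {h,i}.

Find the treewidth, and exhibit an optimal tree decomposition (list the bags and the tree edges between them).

Treewidth 2.
Bags: B1 = {d, e, h}  B2 = {e, h, i}  B3 = {a, e, h}  B4 = {d, g, h}  B5 = {b, e, h}  B6 = {e, f, h}  B7 = {c, f, h}
Tree: B1–B2, B1–B3, B1–B4, B1–B5, B1–B6, B6–B7

Each bag holds 3 vertices, so the decomposition has width 2, which upper-bounds the treewidth. On the other hand G contains the 3-clique {d, g, h}. A clique must lie in a single bag of any decomposition, so no decomposition can have width below 2. Hence tw(G) = 2 exactly.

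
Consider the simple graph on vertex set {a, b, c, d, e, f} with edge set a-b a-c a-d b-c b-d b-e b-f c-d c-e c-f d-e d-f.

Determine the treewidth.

3

A width-3 tree decomposition is:
Bags: B1 = {b, c, d, e}  B2 = {b, c, d, f}  B3 = {a, b, c, d}
Tree: B1–B2, B2–B3
The largest bag has 4 vertices, giving width 3; this decomposition certifies tw(G) ≤ 3. On the other hand G contains the 4-clique {b, c, d, e}. A clique must lie in a single bag of any decomposition, so no decomposition can have width below 3. Therefore the treewidth is 3.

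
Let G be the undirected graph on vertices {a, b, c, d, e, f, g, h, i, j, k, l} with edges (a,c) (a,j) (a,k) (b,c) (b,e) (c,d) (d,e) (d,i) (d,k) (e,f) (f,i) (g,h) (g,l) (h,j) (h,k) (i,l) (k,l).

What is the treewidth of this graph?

A width-3 tree decomposition is:
Bags: B1 = {b, e, f, i}  B2 = {b, d, e, i}  B3 = {b, c, d, i}  B4 = {c, d, i, l}  B5 = {c, d, k, l}  B6 = {a, c, k, l}  B7 = {a, g, k, l}  B8 = {a, g, h, k}  B9 = {a, g, h, j}
Tree: B1–B2, B2–B3, B3–B4, B4–B5, B5–B6, B6–B7, B7–B8, B8–B9
Each bag holds 4 vertices, so the decomposition has width 3, which upper-bounds the treewidth. For the lower bound: the 4 vertex sets {b,e,f}, {i}, {d}, {a,c,k,l} are disjoint, each induces a connected subgraph, and every pair is joined by at least one edge of G. Contracting each set to a single vertex therefore yields K_{4} as a minor, and since treewidth is minor-monotone, tw(G) ≥ tw(K_{4}) = 3. Combining the bounds, tw(G) = 3.

3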